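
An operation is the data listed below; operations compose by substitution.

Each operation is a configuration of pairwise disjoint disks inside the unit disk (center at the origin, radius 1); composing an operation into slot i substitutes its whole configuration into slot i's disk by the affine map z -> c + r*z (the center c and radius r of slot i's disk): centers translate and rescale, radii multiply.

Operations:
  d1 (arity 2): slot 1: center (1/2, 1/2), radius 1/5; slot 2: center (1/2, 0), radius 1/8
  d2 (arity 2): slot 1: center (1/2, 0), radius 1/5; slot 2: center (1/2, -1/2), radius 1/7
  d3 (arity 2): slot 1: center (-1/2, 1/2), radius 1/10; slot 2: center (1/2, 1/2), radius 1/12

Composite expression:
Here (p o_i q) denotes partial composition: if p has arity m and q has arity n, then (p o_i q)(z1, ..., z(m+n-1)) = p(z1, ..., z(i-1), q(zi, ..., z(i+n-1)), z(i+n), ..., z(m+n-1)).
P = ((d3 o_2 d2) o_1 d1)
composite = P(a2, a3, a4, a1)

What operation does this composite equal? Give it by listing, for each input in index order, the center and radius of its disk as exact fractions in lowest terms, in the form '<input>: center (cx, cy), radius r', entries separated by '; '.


a1: center (13/24, 11/24), radius 1/84; a2: center (-9/20, 11/20), radius 1/50; a3: center (-9/20, 1/2), radius 1/80; a4: center (13/24, 1/2), radius 1/60


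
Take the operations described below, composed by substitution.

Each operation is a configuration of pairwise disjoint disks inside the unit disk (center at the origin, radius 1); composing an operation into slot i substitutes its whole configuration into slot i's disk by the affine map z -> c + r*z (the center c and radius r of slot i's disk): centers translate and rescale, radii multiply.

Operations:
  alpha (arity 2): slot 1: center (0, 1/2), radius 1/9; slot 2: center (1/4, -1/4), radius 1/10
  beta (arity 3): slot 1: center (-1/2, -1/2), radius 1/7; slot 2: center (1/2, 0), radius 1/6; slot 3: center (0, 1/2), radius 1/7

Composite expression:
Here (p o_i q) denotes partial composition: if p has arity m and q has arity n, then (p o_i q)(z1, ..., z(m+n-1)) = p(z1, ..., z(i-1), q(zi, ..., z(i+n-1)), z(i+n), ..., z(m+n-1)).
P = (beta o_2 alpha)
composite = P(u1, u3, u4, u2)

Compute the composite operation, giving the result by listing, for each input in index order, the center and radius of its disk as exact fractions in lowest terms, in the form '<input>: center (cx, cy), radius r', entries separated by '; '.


u1: center (-1/2, -1/2), radius 1/7; u2: center (0, 1/2), radius 1/7; u3: center (1/2, 1/12), radius 1/54; u4: center (13/24, -1/24), radius 1/60


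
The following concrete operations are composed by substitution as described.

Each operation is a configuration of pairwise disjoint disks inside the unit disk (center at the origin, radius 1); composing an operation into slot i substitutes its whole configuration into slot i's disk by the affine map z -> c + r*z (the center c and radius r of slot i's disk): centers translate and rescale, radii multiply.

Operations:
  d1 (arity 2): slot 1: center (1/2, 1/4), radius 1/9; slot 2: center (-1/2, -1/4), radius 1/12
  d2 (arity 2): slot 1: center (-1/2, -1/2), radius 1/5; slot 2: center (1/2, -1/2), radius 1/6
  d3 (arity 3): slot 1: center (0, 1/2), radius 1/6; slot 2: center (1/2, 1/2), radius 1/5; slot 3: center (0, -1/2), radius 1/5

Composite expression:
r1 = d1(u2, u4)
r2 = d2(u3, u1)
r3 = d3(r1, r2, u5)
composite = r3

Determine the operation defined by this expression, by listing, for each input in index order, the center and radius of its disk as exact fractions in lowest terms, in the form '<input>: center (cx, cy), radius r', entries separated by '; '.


Affine substitution under d3: radii multiply and u-centers shift.
input u2: composing its 2 substitution steps yields center (1/12, 13/24), radius 1/54
input u4: composing its 2 substitution steps yields center (-1/12, 11/24), radius 1/72
input u3: composing its 2 substitution steps yields center (2/5, 2/5), radius 1/25
input u1: composing its 2 substitution steps yields center (3/5, 2/5), radius 1/30
input u5: composing its 1 substitution step yields center (0, -1/2), radius 1/5

u1: center (3/5, 2/5), radius 1/30; u2: center (1/12, 13/24), radius 1/54; u3: center (2/5, 2/5), radius 1/25; u4: center (-1/12, 11/24), radius 1/72; u5: center (0, -1/2), radius 1/5


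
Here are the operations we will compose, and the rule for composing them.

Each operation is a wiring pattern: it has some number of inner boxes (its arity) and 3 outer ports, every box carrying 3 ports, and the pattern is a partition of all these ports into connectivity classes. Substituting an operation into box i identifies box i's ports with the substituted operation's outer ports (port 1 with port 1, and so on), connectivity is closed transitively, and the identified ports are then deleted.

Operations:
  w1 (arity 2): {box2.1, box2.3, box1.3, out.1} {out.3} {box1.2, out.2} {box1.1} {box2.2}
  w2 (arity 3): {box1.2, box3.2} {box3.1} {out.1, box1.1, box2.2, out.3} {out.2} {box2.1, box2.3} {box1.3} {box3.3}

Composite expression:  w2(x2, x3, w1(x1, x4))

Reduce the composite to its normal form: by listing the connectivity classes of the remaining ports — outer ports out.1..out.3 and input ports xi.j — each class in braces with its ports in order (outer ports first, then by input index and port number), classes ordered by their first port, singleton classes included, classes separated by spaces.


Substituting into w2 glues patterns; closure does the rest.
w1 over (x1, x4) gives {out.1, x1.3, x4.1, x4.3} {out.2, x1.2} {out.3} {x1.1} {x4.2}, out.j being that stage's outer ports
w2 over (x2, x3, x1, x4) gives {out.1, out.3, x2.1, x3.2} {out.2} {x1.1} {x1.2, x2.2} {x1.3, x4.1, x4.3} {x2.3} {x3.1, x3.3} {x4.2}, out.j being that stage's outer ports

{out.1, out.3, x2.1, x3.2} {out.2} {x1.1} {x1.2, x2.2} {x1.3, x4.1, x4.3} {x2.3} {x3.1, x3.3} {x4.2}


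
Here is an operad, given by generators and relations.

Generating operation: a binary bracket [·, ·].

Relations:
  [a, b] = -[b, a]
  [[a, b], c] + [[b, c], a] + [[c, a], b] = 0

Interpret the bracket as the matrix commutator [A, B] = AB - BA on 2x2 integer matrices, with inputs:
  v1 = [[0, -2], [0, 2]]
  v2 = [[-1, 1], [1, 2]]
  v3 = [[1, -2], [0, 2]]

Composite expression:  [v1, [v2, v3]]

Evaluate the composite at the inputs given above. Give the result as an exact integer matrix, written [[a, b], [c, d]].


[v2, v3] = [[2, 7], [-1, -2]]
[v1, [v2, v3]] = [[2, -6], [-2, -2]]

[[2, -6], [-2, -2]]


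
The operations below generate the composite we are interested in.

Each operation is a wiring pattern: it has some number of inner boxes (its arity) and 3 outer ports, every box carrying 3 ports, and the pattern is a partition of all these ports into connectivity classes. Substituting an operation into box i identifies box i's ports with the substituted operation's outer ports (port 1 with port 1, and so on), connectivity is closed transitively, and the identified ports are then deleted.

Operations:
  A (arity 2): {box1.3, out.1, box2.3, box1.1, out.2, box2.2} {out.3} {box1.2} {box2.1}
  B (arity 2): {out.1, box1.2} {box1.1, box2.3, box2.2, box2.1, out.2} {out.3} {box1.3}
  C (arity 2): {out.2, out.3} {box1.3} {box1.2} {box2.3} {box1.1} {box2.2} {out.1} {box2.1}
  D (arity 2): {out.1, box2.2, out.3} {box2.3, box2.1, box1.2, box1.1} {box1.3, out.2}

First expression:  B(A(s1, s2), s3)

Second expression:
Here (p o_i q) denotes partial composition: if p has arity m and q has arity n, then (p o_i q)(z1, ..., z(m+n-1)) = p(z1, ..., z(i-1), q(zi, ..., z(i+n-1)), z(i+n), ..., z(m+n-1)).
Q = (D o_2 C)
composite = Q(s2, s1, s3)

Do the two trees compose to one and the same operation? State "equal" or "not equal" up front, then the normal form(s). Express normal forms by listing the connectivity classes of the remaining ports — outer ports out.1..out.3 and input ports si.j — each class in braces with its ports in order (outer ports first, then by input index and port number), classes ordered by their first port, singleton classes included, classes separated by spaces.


not equal; the first gives {out.1, out.2, s1.1, s1.3, s2.2, s2.3, s3.1, s3.2, s3.3} {out.3} {s1.2} {s2.1} and the second {out.1, out.3, s2.1, s2.2} {out.2, s2.3} {s1.1} {s1.2} {s1.3} {s3.1} {s3.2} {s3.3}

The first expression reduces to {out.1, out.2, s1.1, s1.3, s2.2, s2.3, s3.1, s3.2, s3.3} {out.3} {s1.2} {s2.1}
The second expression reduces to {out.1, out.3, s2.1, s2.2} {out.2, s2.3} {s1.1} {s1.2} {s1.3} {s3.1} {s3.2} {s3.3}
The forms do not match — not equal.


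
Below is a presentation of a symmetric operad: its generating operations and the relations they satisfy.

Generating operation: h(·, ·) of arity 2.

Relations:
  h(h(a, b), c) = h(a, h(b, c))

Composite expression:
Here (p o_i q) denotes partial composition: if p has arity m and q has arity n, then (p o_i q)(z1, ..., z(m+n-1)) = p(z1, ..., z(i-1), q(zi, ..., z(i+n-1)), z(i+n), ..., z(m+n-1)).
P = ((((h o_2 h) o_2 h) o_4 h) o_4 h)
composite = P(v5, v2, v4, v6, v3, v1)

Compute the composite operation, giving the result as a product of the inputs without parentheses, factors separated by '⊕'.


Under associativity of h, the answer is the v's in reading order.
h(v2, v4) unparenthesizes to v2 ⊕ v4
h(v6, v3) unparenthesizes to v6 ⊕ v3
h(h(v6, v3), v1) unparenthesizes to v6 ⊕ v3 ⊕ v1
h(h(v2, v4), h(h(v6, v3), v1)) unparenthesizes to v2 ⊕ v4 ⊕ v6 ⊕ v3 ⊕ v1
h(v5, h(h(v2, v4), h(h(v6, v3), v1))) unparenthesizes to v5 ⊕ v2 ⊕ v4 ⊕ v6 ⊕ v3 ⊕ v1

v5 ⊕ v2 ⊕ v4 ⊕ v6 ⊕ v3 ⊕ v1


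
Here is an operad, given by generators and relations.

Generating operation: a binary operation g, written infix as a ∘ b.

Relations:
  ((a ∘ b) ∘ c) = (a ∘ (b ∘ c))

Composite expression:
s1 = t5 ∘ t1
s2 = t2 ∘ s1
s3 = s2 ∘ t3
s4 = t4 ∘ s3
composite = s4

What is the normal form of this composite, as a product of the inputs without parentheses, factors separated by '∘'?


t4 ∘ t2 ∘ t5 ∘ t1 ∘ t3

Under associativity of g, the answer is the t's in reading order.
(t5 ∘ t1) collapses to t5 ∘ t1
(t2 ∘ (t5 ∘ t1)) collapses to t2 ∘ t5 ∘ t1
((t2 ∘ (t5 ∘ t1)) ∘ t3) collapses to t2 ∘ t5 ∘ t1 ∘ t3
(t4 ∘ ((t2 ∘ (t5 ∘ t1)) ∘ t3)) collapses to t4 ∘ t2 ∘ t5 ∘ t1 ∘ t3


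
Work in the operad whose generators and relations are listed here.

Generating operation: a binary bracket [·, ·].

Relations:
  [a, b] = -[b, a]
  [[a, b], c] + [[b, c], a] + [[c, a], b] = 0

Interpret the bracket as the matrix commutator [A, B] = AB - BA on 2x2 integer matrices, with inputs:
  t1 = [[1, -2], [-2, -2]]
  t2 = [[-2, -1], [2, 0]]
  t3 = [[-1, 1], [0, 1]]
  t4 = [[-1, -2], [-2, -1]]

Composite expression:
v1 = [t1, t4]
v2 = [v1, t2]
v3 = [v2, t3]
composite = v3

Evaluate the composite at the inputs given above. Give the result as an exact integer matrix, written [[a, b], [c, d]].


[t1, t4] = [[0, -6], [6, 0]]
[[t1, t4], t2] = [[-6, -12], [-12, 6]]
[[[t1, t4], t2], t3] = [[12, -36], [24, -12]]

[[12, -36], [24, -12]]


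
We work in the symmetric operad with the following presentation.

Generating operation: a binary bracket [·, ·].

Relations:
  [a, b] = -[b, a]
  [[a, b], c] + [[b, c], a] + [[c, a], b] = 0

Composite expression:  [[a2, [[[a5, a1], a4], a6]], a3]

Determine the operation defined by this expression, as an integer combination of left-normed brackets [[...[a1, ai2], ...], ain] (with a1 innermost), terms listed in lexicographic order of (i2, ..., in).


[[[[[a1, a5], a4], a6], a2], a3]

Skip Jacobi rewriting: expand, keep a1-initial words, read off terms.
Composite bracket: [[a2, [[[a5, a1], a4], a6]], a3]
Under [a, b] = ab - ba we get 32 signed associative words (2^5 = 32).
The a1-initial words carry the normal form:
  a1a5a4a6a2a3 (sign +1) contributes +[[[[[a1, a5], a4], a6], a2], a3]


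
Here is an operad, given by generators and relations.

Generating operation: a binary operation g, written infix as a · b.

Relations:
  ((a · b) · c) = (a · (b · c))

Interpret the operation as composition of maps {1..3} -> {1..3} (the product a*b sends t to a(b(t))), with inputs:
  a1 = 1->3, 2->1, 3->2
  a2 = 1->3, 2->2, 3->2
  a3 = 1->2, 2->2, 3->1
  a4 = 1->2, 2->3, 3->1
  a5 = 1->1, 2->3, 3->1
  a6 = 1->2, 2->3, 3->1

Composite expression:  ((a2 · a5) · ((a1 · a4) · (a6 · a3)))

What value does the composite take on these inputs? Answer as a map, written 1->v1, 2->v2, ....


1->3, 2->3, 3->2

(a2 · a5) = 1->3, 2->2, 3->3
(a1 · a4) = 1->1, 2->2, 3->3
(a6 · a3) = 1->3, 2->3, 3->2
((a1 · a4) · (a6 · a3)) = 1->3, 2->3, 3->2
((a2 · a5) · ((a1 · a4) · (a6 · a3))) = 1->3, 2->3, 3->2


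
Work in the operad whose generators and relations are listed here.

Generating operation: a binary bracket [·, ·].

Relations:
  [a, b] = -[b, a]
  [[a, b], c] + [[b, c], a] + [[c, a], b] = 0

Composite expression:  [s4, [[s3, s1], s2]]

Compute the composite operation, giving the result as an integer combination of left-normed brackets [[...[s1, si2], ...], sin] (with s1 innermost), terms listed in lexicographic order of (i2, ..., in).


[[[s1, s3], s2], s4]

Antisymmetry and Jacobi reduce to s1-anchored left-normed brackets.
Composite bracket: [s4, [[s3, s1], s2]]
Under [a, b] = ab - ba we get 8 signed associative words (2^3 = 8).
Coefficients come from the s1-initial words:
  word s1s3s2s4 has sign +1, contributing +[[[s1, s3], s2], s4]


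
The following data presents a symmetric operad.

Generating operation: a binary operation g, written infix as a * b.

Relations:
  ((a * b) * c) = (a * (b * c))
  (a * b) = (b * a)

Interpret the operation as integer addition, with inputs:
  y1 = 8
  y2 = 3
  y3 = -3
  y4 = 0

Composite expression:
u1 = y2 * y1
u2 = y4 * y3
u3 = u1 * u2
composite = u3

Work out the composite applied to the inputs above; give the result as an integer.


8

(y2 * y1) = 11
(y4 * y3) = -3
((y2 * y1) * (y4 * y3)) = 8


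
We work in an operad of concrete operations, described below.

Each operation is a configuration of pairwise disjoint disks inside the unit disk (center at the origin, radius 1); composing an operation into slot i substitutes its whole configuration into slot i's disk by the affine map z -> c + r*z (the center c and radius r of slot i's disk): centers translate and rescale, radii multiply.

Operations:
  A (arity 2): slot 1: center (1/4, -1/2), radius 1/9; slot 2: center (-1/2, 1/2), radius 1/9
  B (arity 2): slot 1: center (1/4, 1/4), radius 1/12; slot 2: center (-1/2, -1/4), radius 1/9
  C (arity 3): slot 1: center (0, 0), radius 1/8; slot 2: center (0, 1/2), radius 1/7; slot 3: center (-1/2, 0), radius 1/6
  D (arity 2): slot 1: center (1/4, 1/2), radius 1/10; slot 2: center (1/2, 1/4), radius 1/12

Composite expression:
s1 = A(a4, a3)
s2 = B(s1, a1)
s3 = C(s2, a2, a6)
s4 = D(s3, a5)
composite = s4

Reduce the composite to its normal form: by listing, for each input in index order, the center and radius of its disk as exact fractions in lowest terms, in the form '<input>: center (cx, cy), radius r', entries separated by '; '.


a1: center (39/160, 159/320), radius 1/720; a2: center (1/4, 11/20), radius 1/70; a3: center (97/384, 967/1920), radius 1/8640; a4: center (973/3840, 193/384), radius 1/8640; a5: center (1/2, 1/4), radius 1/12; a6: center (1/5, 1/2), radius 1/60

Follow each a-input down from D: c' goes to c + r*c', radius to r*r'.
a4 passes through 4 substitutions, ending at center (973/3840, 193/384), radius 1/8640
a3 passes through 4 substitutions, ending at center (97/384, 967/1920), radius 1/8640
a1 passes through 3 substitutions, ending at center (39/160, 159/320), radius 1/720
a2 passes through 2 substitutions, ending at center (1/4, 11/20), radius 1/70
a6 passes through 2 substitutions, ending at center (1/5, 1/2), radius 1/60
a5 passes through 1 substitution, ending at center (1/2, 1/4), radius 1/12


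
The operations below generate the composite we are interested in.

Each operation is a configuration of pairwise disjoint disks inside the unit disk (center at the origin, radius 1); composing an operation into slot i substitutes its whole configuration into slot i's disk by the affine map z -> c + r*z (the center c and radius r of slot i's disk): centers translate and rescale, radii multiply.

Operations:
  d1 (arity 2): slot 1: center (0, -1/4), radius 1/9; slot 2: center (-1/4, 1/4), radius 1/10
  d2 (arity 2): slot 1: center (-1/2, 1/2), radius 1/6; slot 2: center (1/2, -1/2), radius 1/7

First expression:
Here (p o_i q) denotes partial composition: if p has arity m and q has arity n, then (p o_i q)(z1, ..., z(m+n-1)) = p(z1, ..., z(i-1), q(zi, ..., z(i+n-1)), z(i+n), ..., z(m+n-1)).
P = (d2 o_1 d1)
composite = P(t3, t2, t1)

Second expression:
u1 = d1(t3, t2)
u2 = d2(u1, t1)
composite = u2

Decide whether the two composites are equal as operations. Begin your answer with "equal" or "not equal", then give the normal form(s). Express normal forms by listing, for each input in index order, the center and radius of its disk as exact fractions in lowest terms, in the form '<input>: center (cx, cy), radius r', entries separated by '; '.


equal; both compose to t1: center (1/2, -1/2), radius 1/7; t2: center (-13/24, 13/24), radius 1/60; t3: center (-1/2, 11/24), radius 1/54

In normal form, the first expression is t1: center (1/2, -1/2), radius 1/7; t2: center (-13/24, 13/24), radius 1/60; t3: center (-1/2, 11/24), radius 1/54
In normal form, the second expression is t1: center (1/2, -1/2), radius 1/7; t2: center (-13/24, 13/24), radius 1/60; t3: center (-1/2, 11/24), radius 1/54
Same normal form: equal.


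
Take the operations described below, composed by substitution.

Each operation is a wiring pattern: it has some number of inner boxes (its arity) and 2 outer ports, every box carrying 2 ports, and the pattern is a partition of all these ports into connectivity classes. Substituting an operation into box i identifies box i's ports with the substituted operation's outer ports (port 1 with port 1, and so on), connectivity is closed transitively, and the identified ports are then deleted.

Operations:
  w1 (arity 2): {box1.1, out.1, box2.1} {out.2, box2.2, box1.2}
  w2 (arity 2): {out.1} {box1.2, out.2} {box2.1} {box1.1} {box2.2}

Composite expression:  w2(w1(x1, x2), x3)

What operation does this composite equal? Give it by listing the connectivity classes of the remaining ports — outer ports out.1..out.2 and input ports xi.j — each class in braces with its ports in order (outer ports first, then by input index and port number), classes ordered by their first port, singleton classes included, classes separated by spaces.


{out.1} {out.2, x1.2, x2.2} {x1.1, x2.1} {x3.1} {x3.2}


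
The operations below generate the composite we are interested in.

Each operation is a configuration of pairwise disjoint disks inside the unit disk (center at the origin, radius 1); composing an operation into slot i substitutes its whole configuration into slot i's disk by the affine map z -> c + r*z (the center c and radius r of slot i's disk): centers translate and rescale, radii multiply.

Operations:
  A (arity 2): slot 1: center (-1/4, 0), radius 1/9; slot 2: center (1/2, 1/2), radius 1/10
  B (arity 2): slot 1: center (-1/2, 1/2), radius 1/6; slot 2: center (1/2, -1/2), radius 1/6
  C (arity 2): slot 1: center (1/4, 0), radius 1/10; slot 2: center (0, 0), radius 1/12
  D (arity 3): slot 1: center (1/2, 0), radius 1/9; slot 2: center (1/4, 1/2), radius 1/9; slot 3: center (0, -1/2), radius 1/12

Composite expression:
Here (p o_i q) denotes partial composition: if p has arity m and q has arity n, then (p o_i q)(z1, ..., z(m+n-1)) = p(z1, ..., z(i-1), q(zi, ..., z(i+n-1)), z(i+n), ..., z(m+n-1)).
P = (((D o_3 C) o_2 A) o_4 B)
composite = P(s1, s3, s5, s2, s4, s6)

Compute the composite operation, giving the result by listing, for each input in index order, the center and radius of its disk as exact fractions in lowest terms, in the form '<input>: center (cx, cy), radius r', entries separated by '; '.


s1: center (1/2, 0), radius 1/9; s2: center (1/60, -119/240), radius 1/720; s3: center (2/9, 1/2), radius 1/81; s4: center (1/40, -121/240), radius 1/720; s5: center (11/36, 5/9), radius 1/90; s6: center (0, -1/2), radius 1/144

Only the slot chain above each s matters under D; compose those maps.
input s1: applying the 1 nested substitution gives center (1/2, 0), radius 1/9
input s3: applying the 2 nested substitutions gives center (2/9, 1/2), radius 1/81
input s5: applying the 2 nested substitutions gives center (11/36, 5/9), radius 1/90
input s2: applying the 3 nested substitutions gives center (1/60, -119/240), radius 1/720
input s4: applying the 3 nested substitutions gives center (1/40, -121/240), radius 1/720
input s6: applying the 2 nested substitutions gives center (0, -1/2), radius 1/144


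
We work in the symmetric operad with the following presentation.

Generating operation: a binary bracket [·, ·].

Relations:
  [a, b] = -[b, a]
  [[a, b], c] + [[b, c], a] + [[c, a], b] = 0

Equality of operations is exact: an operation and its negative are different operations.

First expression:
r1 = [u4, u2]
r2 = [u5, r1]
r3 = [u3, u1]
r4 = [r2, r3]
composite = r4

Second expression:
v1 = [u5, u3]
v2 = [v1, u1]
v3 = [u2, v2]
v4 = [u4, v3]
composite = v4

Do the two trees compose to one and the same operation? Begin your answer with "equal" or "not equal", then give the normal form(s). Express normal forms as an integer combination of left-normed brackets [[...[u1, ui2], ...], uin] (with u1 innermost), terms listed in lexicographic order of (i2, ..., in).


Normal form of the first expression: [[[[u1, u3], u2], u4], u5] - [[[[u1, u3], u4], u2], u5] - [[[[u1, u3], u5], u2], u4] + [[[[u1, u3], u5], u4], u2]
Normal form of the second expression: [[[[u1, u3], u5], u2], u4] - [[[[u1, u5], u3], u2], u4]
They disagree, so not equal.

not equal: they reduce to [[[[u1, u3], u2], u4], u5] - [[[[u1, u3], u4], u2], u5] - [[[[u1, u3], u5], u2], u4] + [[[[u1, u3], u5], u4], u2] and [[[[u1, u3], u5], u2], u4] - [[[[u1, u5], u3], u2], u4]


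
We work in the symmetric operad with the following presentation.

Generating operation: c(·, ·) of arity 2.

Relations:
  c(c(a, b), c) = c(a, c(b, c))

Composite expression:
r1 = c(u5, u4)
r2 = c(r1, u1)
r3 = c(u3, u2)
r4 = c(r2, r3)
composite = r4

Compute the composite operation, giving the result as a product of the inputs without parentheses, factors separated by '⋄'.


u5 ⋄ u4 ⋄ u1 ⋄ u3 ⋄ u2


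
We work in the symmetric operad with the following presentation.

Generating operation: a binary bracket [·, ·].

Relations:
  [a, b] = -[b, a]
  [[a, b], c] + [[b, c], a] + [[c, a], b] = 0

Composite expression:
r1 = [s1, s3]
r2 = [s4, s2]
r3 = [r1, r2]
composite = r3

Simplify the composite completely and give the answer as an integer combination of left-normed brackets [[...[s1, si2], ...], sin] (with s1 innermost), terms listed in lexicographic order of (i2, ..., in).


-[[[s1, s3], s2], s4] + [[[s1, s3], s4], s2]


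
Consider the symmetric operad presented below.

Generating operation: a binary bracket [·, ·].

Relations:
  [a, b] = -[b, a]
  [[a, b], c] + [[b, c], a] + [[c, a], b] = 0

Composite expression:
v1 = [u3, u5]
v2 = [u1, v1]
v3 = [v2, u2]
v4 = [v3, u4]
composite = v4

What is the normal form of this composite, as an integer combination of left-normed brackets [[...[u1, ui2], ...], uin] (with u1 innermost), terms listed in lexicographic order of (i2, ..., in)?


[[[[u1, u3], u5], u2], u4] - [[[[u1, u5], u3], u2], u4]

Antisymmetry and Jacobi reduce to u1-anchored left-normed brackets.
Composite bracket: [[[u1, [u3, u5]], u2], u4]
Each bracket splits as ab - ba, giving 16 signed words (2^4 = 16).
The u1-initial words carry the normal form:
  word u1u3u5u2u4 has sign +1, contributing +[[[[u1, u3], u5], u2], u4]
  word u1u5u3u2u4 has sign -1, contributing -[[[[u1, u5], u3], u2], u4]


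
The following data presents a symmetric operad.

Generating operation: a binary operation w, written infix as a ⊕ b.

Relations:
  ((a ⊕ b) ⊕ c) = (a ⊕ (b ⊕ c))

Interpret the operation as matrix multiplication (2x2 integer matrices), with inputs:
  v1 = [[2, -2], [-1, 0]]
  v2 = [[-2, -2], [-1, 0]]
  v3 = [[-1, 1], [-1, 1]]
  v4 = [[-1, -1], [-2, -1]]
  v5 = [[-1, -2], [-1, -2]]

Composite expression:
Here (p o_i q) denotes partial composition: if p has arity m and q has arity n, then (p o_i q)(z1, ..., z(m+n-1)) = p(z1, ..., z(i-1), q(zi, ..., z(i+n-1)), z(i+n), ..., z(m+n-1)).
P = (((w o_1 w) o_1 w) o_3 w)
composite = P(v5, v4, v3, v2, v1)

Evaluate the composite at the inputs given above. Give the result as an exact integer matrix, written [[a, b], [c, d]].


[[0, -16], [0, -16]]


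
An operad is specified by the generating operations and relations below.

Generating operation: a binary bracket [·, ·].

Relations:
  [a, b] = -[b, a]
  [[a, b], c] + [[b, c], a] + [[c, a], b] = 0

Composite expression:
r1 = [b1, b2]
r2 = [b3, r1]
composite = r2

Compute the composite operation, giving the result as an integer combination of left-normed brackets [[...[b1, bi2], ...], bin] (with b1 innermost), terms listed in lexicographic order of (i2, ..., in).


-[[b1, b2], b3]

A multilinear Lie element is pinned by b1-initial words (b1 innermost).
Composite bracket: [b3, [b1, b2]]
The bracket unfolds into 4 signed words via [a, b] = ab - ba (2^2 = 4).
Collect the words opening with b1:
  from b1b2b3, sign -1: term -[[b1, b2], b3]


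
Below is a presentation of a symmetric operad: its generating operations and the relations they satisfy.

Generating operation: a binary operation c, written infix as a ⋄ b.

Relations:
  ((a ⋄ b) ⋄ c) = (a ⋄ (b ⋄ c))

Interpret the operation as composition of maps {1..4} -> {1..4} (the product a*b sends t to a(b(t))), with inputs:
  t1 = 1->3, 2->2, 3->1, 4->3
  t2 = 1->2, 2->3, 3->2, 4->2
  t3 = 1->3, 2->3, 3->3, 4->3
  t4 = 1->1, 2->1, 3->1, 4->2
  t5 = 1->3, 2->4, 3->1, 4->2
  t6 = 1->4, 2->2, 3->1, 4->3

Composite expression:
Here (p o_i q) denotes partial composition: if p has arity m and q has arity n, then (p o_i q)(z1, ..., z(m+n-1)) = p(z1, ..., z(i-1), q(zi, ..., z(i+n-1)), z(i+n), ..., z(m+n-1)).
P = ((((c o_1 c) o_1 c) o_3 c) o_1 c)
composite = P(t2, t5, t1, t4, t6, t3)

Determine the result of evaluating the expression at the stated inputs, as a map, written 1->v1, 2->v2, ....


1->2, 2->2, 3->2, 4->2

(t2 ⋄ t5) = 1->2, 2->2, 3->2, 4->3
((t2 ⋄ t5) ⋄ t1) = 1->2, 2->2, 3->2, 4->2
(t4 ⋄ t6) = 1->2, 2->1, 3->1, 4->1
(((t2 ⋄ t5) ⋄ t1) ⋄ (t4 ⋄ t6)) = 1->2, 2->2, 3->2, 4->2
((((t2 ⋄ t5) ⋄ t1) ⋄ (t4 ⋄ t6)) ⋄ t3) = 1->2, 2->2, 3->2, 4->2


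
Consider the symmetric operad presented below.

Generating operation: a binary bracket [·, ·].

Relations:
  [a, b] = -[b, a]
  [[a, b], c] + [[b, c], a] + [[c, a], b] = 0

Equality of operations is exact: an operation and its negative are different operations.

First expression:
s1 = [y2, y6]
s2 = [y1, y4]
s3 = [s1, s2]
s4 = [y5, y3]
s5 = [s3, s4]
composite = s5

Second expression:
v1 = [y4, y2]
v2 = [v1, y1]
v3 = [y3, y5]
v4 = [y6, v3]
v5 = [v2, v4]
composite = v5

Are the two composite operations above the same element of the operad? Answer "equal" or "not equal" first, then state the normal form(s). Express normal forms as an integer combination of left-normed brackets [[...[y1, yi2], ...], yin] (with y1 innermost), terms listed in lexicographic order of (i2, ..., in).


not equal; first: [[[[[y1, y4], y2], y6], y3], y5] - [[[[[y1, y4], y2], y6], y5], y3] - [[[[[y1, y4], y6], y2], y3], y5] + [[[[[y1, y4], y6], y2], y5], y3]; second: -[[[[[y1, y2], y4], y3], y5], y6] + [[[[[y1, y2], y4], y5], y3], y6] + [[[[[y1, y2], y4], y6], y3], y5] - [[[[[y1, y2], y4], y6], y5], y3] + [[[[[y1, y4], y2], y3], y5], y6] - [[[[[y1, y4], y2], y5], y3], y6] - [[[[[y1, y4], y2], y6], y3], y5] + [[[[[y1, y4], y2], y6], y5], y3]


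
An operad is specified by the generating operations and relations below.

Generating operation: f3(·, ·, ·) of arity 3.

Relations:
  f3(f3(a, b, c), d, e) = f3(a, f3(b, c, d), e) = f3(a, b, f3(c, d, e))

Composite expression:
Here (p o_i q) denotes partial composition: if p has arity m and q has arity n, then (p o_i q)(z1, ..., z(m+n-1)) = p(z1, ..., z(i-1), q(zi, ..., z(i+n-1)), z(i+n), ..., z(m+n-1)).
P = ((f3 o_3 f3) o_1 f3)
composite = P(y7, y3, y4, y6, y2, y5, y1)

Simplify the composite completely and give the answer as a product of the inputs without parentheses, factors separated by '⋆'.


y7 ⋆ y3 ⋆ y4 ⋆ y6 ⋆ y2 ⋆ y5 ⋆ y1


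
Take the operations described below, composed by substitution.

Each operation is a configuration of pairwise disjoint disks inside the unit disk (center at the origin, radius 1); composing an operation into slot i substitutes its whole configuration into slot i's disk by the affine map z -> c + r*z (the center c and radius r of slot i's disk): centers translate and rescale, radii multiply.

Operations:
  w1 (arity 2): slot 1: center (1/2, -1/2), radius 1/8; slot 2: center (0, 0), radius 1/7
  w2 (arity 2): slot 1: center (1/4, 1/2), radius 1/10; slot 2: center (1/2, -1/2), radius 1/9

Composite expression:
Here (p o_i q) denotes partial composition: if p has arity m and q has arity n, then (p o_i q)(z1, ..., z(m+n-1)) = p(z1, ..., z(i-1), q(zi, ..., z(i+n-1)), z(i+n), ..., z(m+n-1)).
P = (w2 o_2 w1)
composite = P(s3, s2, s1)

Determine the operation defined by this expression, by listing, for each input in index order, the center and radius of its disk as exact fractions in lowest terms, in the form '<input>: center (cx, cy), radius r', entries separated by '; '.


s1: center (1/2, -1/2), radius 1/63; s2: center (5/9, -5/9), radius 1/72; s3: center (1/4, 1/2), radius 1/10

Follow each s-input down from w2: c' goes to c + r*c', radius to r*r'.
input s3: composing its 1 substitution step yields center (1/4, 1/2), radius 1/10
input s2: composing its 2 substitution steps yields center (5/9, -5/9), radius 1/72
input s1: composing its 2 substitution steps yields center (1/2, -1/2), radius 1/63


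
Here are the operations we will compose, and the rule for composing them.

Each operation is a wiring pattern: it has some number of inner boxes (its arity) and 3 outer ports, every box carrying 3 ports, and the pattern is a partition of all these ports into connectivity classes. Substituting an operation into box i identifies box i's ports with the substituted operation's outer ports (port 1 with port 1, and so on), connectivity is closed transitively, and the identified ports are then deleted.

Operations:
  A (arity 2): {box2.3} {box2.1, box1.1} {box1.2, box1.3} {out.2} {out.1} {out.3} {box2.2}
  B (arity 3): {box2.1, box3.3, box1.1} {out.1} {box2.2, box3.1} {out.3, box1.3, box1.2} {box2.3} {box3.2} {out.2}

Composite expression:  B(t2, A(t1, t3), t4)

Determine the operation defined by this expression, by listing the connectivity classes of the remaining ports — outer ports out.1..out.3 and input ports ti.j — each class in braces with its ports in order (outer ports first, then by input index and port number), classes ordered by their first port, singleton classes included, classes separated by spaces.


{out.1} {out.2} {out.3, t2.2, t2.3} {t1.1, t3.1} {t1.2, t1.3} {t2.1, t4.3} {t3.2} {t3.3} {t4.1} {t4.2}

Treat the ports identified at B as solder joints: merge, then drop.
after A, the pattern on (t1, t3) reads {out.1} {out.2} {out.3} {t1.1, t3.1} {t1.2, t1.3} {t3.2} {t3.3} (out.j = its outer ports)
after B, the pattern on (t2, t1, t3, t4) reads {out.1} {out.2} {out.3, t2.2, t2.3} {t1.1, t3.1} {t1.2, t1.3} {t2.1, t4.3} {t3.2} {t3.3} {t4.1} {t4.2} (out.j = its outer ports)


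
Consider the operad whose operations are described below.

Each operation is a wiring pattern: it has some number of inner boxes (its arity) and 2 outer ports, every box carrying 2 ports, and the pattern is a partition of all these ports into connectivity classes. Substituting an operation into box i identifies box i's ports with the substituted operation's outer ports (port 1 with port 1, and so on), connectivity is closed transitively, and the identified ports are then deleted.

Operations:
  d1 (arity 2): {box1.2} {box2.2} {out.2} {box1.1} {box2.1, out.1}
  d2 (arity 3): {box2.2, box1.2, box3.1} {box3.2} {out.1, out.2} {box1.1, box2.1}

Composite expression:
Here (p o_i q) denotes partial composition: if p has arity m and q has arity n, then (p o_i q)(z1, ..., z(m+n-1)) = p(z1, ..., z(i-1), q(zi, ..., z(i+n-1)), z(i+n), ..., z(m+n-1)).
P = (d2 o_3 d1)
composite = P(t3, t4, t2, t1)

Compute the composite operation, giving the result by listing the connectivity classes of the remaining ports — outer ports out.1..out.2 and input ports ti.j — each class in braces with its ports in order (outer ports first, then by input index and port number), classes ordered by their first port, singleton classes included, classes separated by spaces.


{out.1, out.2} {t1.1, t3.2, t4.2} {t1.2} {t2.1} {t2.2} {t3.1, t4.1}

Connectivity passes through glued d2-boundaries; trace each wire chain.
d1 over (t2, t1) gives {out.1, t1.1} {out.2} {t1.2} {t2.1} {t2.2}, out.j being that stage's outer ports
d2 over (t3, t4, t2, t1) gives {out.1, out.2} {t1.1, t3.2, t4.2} {t1.2} {t2.1} {t2.2} {t3.1, t4.1}, out.j being that stage's outer ports


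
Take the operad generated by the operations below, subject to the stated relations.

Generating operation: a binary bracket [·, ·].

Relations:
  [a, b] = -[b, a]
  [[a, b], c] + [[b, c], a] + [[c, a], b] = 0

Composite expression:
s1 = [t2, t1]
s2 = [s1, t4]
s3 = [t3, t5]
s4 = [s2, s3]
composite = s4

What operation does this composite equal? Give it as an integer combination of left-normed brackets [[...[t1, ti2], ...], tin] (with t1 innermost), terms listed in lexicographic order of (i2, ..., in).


A multilinear Lie element is pinned by t1-initial words (t1 innermost).
Composite bracket: [[[t2, t1], t4], [t3, t5]]
Each bracket splits as ab - ba, giving 16 signed words (2^4 = 16).
Words beginning with t1 determine it all:
  from t1t2t4t3t5, sign -1: term -[[[[t1, t2], t4], t3], t5]
  from t1t2t4t5t3, sign +1: term +[[[[t1, t2], t4], t5], t3]

-[[[[t1, t2], t4], t3], t5] + [[[[t1, t2], t4], t5], t3]


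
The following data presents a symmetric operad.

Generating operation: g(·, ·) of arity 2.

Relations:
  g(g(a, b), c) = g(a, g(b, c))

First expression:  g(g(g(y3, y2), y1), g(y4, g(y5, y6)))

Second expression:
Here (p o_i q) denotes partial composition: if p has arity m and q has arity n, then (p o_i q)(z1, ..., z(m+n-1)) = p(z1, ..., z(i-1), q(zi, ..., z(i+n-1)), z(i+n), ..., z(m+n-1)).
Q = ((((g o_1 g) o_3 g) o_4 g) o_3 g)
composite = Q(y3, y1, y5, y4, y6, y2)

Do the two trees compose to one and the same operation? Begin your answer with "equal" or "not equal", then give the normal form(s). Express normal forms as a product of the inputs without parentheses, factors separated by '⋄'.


not equal; the first gives y3 ⋄ y2 ⋄ y1 ⋄ y4 ⋄ y5 ⋄ y6 and the second y3 ⋄ y1 ⋄ y5 ⋄ y4 ⋄ y6 ⋄ y2

The first composite normalizes to y3 ⋄ y2 ⋄ y1 ⋄ y4 ⋄ y5 ⋄ y6
The second composite normalizes to y3 ⋄ y1 ⋄ y5 ⋄ y4 ⋄ y6 ⋄ y2
They disagree, so not equal.


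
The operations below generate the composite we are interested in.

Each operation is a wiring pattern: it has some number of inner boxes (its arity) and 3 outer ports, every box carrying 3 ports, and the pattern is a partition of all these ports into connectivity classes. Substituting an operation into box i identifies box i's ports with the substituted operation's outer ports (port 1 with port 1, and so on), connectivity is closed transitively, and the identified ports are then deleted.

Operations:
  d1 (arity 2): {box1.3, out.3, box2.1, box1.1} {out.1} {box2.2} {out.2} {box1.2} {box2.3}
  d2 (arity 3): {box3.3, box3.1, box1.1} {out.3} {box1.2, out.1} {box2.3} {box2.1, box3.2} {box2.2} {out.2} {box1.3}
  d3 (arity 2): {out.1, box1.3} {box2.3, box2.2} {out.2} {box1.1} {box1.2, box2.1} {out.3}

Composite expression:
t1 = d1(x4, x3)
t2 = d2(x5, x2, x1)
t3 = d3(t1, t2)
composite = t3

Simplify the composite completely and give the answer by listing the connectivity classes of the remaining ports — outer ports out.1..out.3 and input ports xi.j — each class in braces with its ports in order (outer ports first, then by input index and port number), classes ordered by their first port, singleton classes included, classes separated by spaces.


{out.1, x3.1, x4.1, x4.3} {out.2} {out.3} {x1.1, x1.3, x5.1} {x1.2, x2.1} {x2.2} {x2.3} {x3.2} {x3.3} {x4.2} {x5.2} {x5.3}


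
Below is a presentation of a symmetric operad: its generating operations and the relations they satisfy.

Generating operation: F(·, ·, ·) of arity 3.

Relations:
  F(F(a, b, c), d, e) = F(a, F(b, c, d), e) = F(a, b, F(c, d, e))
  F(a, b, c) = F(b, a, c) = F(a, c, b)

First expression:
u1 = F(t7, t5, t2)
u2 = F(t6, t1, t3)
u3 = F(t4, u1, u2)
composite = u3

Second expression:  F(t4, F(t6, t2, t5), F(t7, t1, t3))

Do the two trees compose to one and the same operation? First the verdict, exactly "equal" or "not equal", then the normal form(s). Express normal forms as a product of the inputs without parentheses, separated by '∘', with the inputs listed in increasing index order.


equal; the common form is t1 ∘ t2 ∘ t3 ∘ t4 ∘ t5 ∘ t6 ∘ t7

The first expression, normalized: t1 ∘ t2 ∘ t3 ∘ t4 ∘ t5 ∘ t6 ∘ t7
The second expression, normalized: t1 ∘ t2 ∘ t3 ∘ t4 ∘ t5 ∘ t6 ∘ t7
Identical normal forms: equal.


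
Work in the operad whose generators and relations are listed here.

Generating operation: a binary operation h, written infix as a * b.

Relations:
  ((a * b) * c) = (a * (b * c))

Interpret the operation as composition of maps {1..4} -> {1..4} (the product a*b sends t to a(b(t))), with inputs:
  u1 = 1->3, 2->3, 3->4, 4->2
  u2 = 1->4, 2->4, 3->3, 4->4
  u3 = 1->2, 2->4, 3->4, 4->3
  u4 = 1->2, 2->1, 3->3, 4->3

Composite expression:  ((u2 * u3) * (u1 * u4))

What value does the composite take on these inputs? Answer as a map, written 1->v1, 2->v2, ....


1->4, 2->4, 3->3, 4->3

(u2 * u3) = 1->4, 2->4, 3->4, 4->3
(u1 * u4) = 1->3, 2->3, 3->4, 4->4
((u2 * u3) * (u1 * u4)) = 1->4, 2->4, 3->3, 4->3


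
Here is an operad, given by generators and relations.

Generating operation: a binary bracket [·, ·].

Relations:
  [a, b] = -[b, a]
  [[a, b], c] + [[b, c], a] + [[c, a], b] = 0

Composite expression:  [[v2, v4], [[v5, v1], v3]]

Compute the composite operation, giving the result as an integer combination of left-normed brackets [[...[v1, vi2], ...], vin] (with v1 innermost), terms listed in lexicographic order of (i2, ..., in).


[[[[v1, v5], v3], v2], v4] - [[[[v1, v5], v3], v4], v2]

In the tensor algebra, words opening v1 carry the v1-anchored form.
Composite bracket: [[v2, v4], [[v5, v1], v3]]
The bracket unfolds into 16 signed words via [a, b] = ab - ba (2^4 = 16).
Only words starting with v1 matter:
  from v1v5v3v2v4, sign +1: term +[[[[v1, v5], v3], v2], v4]
  from v1v5v3v4v2, sign -1: term -[[[[v1, v5], v3], v4], v2]


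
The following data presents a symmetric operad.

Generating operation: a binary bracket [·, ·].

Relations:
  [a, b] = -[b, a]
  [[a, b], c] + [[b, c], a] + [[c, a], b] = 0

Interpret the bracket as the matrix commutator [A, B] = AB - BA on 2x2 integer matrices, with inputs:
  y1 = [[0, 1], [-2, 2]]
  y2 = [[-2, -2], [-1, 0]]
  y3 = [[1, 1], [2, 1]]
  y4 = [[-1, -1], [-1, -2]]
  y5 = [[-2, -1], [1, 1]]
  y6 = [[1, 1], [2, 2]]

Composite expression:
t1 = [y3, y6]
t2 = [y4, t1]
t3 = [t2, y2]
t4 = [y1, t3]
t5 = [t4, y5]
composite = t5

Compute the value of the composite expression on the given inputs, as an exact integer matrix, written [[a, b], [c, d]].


[[6, 78], [60, -6]]

[y3, y6] = [[0, 1], [-2, 0]]
[y4, [y3, y6]] = [[3, 1], [2, -3]]
[[y4, [y3, y6]], y2] = [[3, -10], [2, -3]]
[y1, [[y4, [y3, y6]], y2]] = [[-18, 14], [-8, 18]]
[[y1, [[y4, [y3, y6]], y2]], y5] = [[6, 78], [60, -6]]


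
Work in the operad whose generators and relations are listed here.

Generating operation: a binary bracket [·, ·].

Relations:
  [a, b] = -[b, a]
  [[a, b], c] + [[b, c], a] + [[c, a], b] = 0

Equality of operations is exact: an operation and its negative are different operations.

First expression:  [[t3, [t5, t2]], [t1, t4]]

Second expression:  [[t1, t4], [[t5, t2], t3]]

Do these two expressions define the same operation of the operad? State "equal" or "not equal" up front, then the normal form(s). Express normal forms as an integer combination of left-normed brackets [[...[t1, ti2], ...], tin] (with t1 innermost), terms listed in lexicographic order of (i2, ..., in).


equal; both compose to -[[[[t1, t4], t2], t5], t3] + [[[[t1, t4], t3], t2], t5] - [[[[t1, t4], t3], t5], t2] + [[[[t1, t4], t5], t2], t3]
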